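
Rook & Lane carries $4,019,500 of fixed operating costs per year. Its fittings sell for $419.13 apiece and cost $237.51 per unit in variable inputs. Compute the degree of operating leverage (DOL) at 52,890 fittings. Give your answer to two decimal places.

1.72

Total contribution margin = 52,890 × $181.62 = $9,605,881.80.
EBIT = $9,605,881.80 − $4,019,500 = $5,586,381.80.
So DOL = total CM / EBIT = $9,605,881.80 / $5,586,381.80 = 1.7195.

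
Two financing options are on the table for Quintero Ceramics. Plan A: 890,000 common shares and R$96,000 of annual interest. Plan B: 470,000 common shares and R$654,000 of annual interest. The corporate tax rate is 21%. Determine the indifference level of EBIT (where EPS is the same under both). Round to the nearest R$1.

R$1,278,429

Set EPS_A = EPS_B: (EBIT − R$96,000)(1 − 0.21) ÷ 890,000 = (EBIT − R$654,000)(1 − 0.21) ÷ 470,000.
Cancelling (1 − t) and cross-multiplying: 470,000·(EBIT − 96,000) = 890,000·(EBIT − 654,000).
Solving, EBIT = (654,000·890,000 − 96,000·470,000) / (890,000 − 470,000) = 536,940,000,000 / 420,000 = 1,278,428.57.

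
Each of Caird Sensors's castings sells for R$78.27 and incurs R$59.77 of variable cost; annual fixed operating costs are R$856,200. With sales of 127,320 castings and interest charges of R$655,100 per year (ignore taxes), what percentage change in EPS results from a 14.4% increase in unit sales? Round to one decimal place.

Total contribution margin = 127,320 × R$18.50 = R$2,355,420.00.
Operating income = contribution − fixed costs = R$2,355,420.00 − R$856,200 = R$1,499,220.00.
Interest = R$655,100.00, so EBIT − I = R$844,120.00.
Degree of combined leverage = contribution ÷ (EBIT − I) = R$2,355,420.00 ÷ R$844,120.00 = 2.7904.
EPS therefore changes by 2.7904 × (+14.4%) = +40.2%.

+40.2%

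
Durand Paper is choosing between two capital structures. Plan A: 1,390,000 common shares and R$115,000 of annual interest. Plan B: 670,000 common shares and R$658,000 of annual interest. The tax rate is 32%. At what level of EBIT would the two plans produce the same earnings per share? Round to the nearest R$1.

Set EPS_A = EPS_B: (EBIT − R$115,000)(1 − 0.32) ÷ 1,390,000 = (EBIT − R$658,000)(1 − 0.32) ÷ 670,000.
The (1 − t) factor cancels: (EBIT − 115,000) × 670,000 = (EBIT − 658,000) × 1,390,000.
Solving, EBIT = (658,000·1,390,000 − 115,000·670,000) / (1,390,000 − 670,000) = 837,570,000,000 / 720,000 = 1,163,291.67.

R$1,163,292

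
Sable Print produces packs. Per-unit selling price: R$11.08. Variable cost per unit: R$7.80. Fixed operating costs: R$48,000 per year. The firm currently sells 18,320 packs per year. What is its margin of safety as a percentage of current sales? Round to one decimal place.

20.1%

Each unit contributes R$11.08 − R$7.80 = R$3.28. Break-even units = R$48,000 ÷ R$3.28 = 14,634.15; break-even revenue = 14,634.15 × R$11.08 = R$162,146.34.
Actual sales revenue = 18,320 × R$11.08 = R$202,985.60.
Margin of safety = (R$202,985.60 − R$162,146.34) ÷ R$202,985.60 = 20.1%.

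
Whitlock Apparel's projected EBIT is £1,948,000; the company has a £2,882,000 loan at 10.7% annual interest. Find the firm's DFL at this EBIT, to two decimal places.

1.19

Interest = £308,374.00.
Degree of financial leverage = EBIT / (EBIT − interest) = £1,948,000 / £1,639,626.00 = 1.1881.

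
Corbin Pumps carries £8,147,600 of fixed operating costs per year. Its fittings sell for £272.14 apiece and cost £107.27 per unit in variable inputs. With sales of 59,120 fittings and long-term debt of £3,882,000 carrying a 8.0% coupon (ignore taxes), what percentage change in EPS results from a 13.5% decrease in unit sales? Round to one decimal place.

-102.1%

Contribution at this volume is 59,120 × £164.87 = £9,747,114.40.
Subtracting fixed costs: EBIT = £9,747,114.40 − £8,147,600 = £1,599,514.40.
Interest = £310,560.00, so EBIT − I = £1,288,954.40.
DCL = total CM / (EBIT − I) = £9,747,114.40 / £1,288,954.40 = 7.5620.
%ΔEPS = DCL × %ΔSales = 7.5620 × -13.5% = -102.1%.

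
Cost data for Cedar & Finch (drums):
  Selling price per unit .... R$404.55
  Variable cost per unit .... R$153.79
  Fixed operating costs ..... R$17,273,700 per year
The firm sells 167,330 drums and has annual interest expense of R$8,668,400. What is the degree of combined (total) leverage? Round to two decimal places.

Contribution at this volume is 167,330 × R$250.76 = R$41,959,670.80.
Operating income = contribution − fixed costs = R$41,959,670.80 − R$17,273,700 = R$24,685,970.80. Interest = R$8,668,400.00, so EBIT − I = R$16,017,570.80.
Degree of total leverage = total CM / (EBIT − interest) = R$41,959,670.80 / R$16,017,570.80 = 2.6196.

2.62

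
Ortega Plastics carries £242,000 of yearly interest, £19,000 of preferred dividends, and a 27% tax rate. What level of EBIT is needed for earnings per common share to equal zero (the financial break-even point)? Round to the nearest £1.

£268,027

Grossing the preferred dividend up to pre-tax terms: £19,000 / (1 − 0.27) = £26,027.40.
EPS = 0 when EBIT covers interest plus the pre-tax preferred burden: £242,000 + £26,027.40 = £268,027.40.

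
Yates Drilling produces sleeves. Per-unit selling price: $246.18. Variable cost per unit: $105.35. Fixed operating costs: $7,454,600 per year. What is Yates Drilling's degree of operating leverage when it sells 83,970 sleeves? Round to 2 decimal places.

Total contribution margin = 83,970 × $140.83 = $11,825,495.10.
Operating income = contribution − fixed costs = $11,825,495.10 − $7,454,600 = $4,370,895.10.
So DOL = total CM / EBIT = $11,825,495.10 / $4,370,895.10 = 2.7055.

2.71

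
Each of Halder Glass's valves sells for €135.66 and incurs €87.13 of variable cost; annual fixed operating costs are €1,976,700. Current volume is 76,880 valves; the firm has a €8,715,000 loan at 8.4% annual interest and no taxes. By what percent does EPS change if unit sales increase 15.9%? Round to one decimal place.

Contribution at this volume is 76,880 × €48.53 = €3,730,986.40.
Subtracting fixed costs: EBIT = €3,730,986.40 − €1,976,700 = €1,754,286.40.
After interest of €732,060.00, pre-tax earnings = €1,022,226.40.
Degree of combined leverage = contribution ÷ (EBIT − I) = €3,730,986.40 ÷ €1,022,226.40 = 3.6499.
EPS therefore changes by 3.6499 × (+15.9%) = +58.0%.

+58.0%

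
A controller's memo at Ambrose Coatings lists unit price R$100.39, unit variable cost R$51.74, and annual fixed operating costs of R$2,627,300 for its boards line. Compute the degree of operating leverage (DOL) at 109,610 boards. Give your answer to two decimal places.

At 109,610 units, contribution = 109,610 × R$48.65 = R$5,332,526.50.
EBIT = R$5,332,526.50 − R$2,627,300 = R$2,705,226.50.
Degree of operating leverage = R$5,332,526.50 / R$2,705,226.50 = 1.9712.

1.97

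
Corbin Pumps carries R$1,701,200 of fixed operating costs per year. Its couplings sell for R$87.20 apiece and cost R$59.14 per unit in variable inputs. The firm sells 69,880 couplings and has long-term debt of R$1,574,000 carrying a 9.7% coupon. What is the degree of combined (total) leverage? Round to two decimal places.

18.33

Contribution at this volume is 69,880 × R$28.06 = R$1,960,832.80.
EBIT = R$1,960,832.80 − R$1,701,200 = R$259,632.80. Interest = R$152,678.00.
DOL = R$1,960,832.80 ÷ R$259,632.80 = 7.5523; DFL = R$259,632.80 ÷ R$106,954.80 = 2.4275.
DCL = DOL × DFL = 7.5523 × 2.4275 = 18.3332.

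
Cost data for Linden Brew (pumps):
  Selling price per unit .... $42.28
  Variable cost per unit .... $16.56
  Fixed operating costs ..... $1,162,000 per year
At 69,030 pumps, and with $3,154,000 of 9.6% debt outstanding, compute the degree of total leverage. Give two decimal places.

5.71

At 69,030 units, contribution = 69,030 × $25.72 = $1,775,451.60.
Operating income = contribution − fixed costs = $1,775,451.60 − $1,162,000 = $613,451.60. Interest = $302,784.00.
DOL = $1,775,451.60 ÷ $613,451.60 = 2.8942; DFL = $613,451.60 ÷ $310,667.60 = 1.9746.
Combined leverage = 2.8942 × 1.9746 = 5.7149.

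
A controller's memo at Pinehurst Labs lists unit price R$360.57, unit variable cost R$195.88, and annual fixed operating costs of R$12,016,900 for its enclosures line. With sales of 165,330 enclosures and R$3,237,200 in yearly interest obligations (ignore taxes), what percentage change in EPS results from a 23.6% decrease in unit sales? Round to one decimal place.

-53.7%

Contribution at this volume is 165,330 × R$164.69 = R$27,228,197.70.
Subtracting fixed costs: EBIT = R$27,228,197.70 − R$12,016,900 = R$15,211,297.70.
Interest = R$3,237,200.00, so EBIT − I = R$11,974,097.70.
Degree of combined leverage = contribution ÷ (EBIT − I) = R$27,228,197.70 ÷ R$11,974,097.70 = 2.2739.
EPS therefore changes by 2.2739 × (-23.6%) = -53.7%.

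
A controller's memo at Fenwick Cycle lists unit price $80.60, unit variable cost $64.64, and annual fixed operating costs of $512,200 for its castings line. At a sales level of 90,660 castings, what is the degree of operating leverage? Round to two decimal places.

1.55

Total contribution margin = 90,660 × $15.96 = $1,446,933.60.
EBIT = $1,446,933.60 − $512,200 = $934,733.60.
So DOL = total CM / EBIT = $1,446,933.60 / $934,733.60 = 1.5480.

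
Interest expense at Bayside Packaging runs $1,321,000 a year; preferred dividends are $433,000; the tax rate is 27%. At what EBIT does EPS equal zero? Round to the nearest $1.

Preferred dividends are paid after tax, so their pre-tax equivalent is $433,000 ÷ (1 − 0.27) = $593,150.68.
EPS = 0 when EBIT covers interest plus the pre-tax preferred burden: $1,321,000 + $593,150.68 = $1,914,150.68.

$1,914,151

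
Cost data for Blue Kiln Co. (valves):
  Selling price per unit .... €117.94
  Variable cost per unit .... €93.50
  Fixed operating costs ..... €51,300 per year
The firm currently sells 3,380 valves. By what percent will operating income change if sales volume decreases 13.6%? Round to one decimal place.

Total contribution margin = 3,380 × €24.44 = €82,607.20.
Subtracting fixed costs: EBIT = €82,607.20 − €51,300 = €31,307.20.
So DOL = total CM / EBIT = €82,607.20 / €31,307.20 = 2.6386.
Operating income changes by 2.6386 × -13.6% = -35.9%.

-35.9%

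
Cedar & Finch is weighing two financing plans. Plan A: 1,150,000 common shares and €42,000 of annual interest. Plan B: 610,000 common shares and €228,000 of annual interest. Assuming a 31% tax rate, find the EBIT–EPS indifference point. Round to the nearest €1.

Set EPS_A = EPS_B: (EBIT − €42,000)(1 − 0.31) ÷ 1,150,000 = (EBIT − €228,000)(1 − 0.31) ÷ 610,000.
The (1 − t) factor cancels: (EBIT − 42,000) × 610,000 = (EBIT − 228,000) × 1,150,000.
Solving, EBIT = (228,000·1,150,000 − 42,000·610,000) / (1,150,000 − 610,000) = 236,580,000,000 / 540,000 = 438,111.11.

€438,111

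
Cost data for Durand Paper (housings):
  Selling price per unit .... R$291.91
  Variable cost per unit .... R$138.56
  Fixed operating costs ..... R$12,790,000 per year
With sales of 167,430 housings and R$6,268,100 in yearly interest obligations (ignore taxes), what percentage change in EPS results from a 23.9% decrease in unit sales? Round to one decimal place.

-92.7%

At 167,430 units, contribution = 167,430 × R$153.35 = R$25,675,390.50.
Operating income = contribution − fixed costs = R$25,675,390.50 − R$12,790,000 = R$12,885,390.50.
After interest of R$6,268,100.00, pre-tax earnings = R$6,617,290.50.
Degree of combined leverage = contribution ÷ (EBIT − I) = R$25,675,390.50 ÷ R$6,617,290.50 = 3.8800.
EPS therefore changes by 3.8800 × (-23.9%) = -92.7%.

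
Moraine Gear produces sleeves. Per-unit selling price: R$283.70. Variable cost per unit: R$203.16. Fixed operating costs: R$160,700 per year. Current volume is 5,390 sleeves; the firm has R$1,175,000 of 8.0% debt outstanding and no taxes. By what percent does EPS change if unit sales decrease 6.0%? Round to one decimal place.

At 5,390 units, contribution = 5,390 × R$80.54 = R$434,110.60.
Operating income = contribution − fixed costs = R$434,110.60 − R$160,700 = R$273,410.60.
After interest of R$94,000.00, pre-tax earnings = R$179,410.60.
Degree of combined leverage = contribution ÷ (EBIT − I) = R$434,110.60 ÷ R$179,410.60 = 2.4196.
%ΔEPS = DCL × %ΔSales = 2.4196 × -6.0% = -14.5%.

-14.5%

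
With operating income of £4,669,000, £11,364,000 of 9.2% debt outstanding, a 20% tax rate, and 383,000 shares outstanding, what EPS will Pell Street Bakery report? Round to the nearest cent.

Pre-tax income = £4,669,000 − £1,045,488.00 = £3,623,512.00.
Net income = £3,623,512.00 × (1 − 0.20) = £2,898,809.60.
Per share: £2,898,809.60 / 383,000 shares = £7.57.

£7.57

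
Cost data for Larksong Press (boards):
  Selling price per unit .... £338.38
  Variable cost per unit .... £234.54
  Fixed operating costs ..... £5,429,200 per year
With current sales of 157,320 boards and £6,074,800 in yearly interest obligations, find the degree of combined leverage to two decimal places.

3.38

Contribution at this volume is 157,320 × £103.84 = £16,336,108.80.
Subtracting fixed costs: EBIT = £16,336,108.80 − £5,429,200 = £10,906,908.80. Interest = £6,074,800.00.
DOL = £16,336,108.80 ÷ £10,906,908.80 = 1.4978; DFL = £10,906,908.80 ÷ £4,832,108.80 = 2.2572.
Combined leverage = 1.4978 × 2.2572 = 3.3808.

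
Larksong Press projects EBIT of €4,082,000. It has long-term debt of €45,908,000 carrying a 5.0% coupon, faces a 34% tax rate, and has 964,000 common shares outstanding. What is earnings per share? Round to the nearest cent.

Pre-tax income = €4,082,000 − €2,295,400.00 = €1,786,600.00.
Net income = €1,786,600.00 × (1 − 0.34) = €1,179,156.00.
Per share: €1,179,156.00 / 964,000 shares = €1.22.

€1.22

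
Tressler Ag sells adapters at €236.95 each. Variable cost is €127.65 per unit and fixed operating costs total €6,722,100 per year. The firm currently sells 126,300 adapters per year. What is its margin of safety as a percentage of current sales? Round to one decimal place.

51.3%

Unit CM = price − variable cost = €236.95 − €127.65 = €109.30. Break-even units = €6,722,100 ÷ €109.30 = 61,501.37; break-even revenue = 61,501.37 × €236.95 = €14,572,750.18.
Actual sales revenue = 126,300 × €236.95 = €29,926,785.00.
Margin of safety = (€29,926,785.00 − €14,572,750.18) ÷ €29,926,785.00 = 51.3%.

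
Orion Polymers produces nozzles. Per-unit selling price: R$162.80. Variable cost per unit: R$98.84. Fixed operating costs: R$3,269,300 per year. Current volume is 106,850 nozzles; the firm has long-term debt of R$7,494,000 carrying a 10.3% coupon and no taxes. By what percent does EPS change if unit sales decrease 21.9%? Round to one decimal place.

-53.6%

At 106,850 units, contribution = 106,850 × R$63.96 = R$6,834,126.00.
EBIT = R$6,834,126.00 − R$3,269,300 = R$3,564,826.00.
Interest = R$771,882.00, so EBIT − I = R$2,792,944.00.
Degree of combined leverage = contribution ÷ (EBIT − I) = R$6,834,126.00 ÷ R$2,792,944.00 = 2.4469.
EPS therefore changes by 2.4469 × (-21.9%) = -53.6%.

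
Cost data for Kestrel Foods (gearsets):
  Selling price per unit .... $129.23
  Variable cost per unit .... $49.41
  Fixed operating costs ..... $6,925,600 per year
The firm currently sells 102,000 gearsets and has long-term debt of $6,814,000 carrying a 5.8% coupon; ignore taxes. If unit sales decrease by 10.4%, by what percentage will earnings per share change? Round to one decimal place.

At 102,000 units, contribution = 102,000 × $79.82 = $8,141,640.00.
Subtracting fixed costs: EBIT = $8,141,640.00 − $6,925,600 = $1,216,040.00.
Interest = $395,212.00, so EBIT − I = $820,828.00.
Degree of combined leverage = contribution ÷ (EBIT − I) = $8,141,640.00 ÷ $820,828.00 = 9.9188.
%ΔEPS = DCL × %ΔSales = 9.9188 × -10.4% = -103.2%.

-103.2%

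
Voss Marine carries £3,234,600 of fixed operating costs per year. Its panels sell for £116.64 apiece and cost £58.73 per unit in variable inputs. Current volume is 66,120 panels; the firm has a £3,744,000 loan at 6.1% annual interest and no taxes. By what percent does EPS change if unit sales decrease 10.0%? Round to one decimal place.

-104.6%

At 66,120 units, contribution = 66,120 × £57.91 = £3,829,009.20.
Subtracting fixed costs: EBIT = £3,829,009.20 − £3,234,600 = £594,409.20.
Interest = £228,384.00, so EBIT − I = £366,025.20.
Degree of combined leverage = contribution ÷ (EBIT − I) = £3,829,009.20 ÷ £366,025.20 = 10.4611.
EPS therefore changes by 10.4611 × (-10.0%) = -104.6%.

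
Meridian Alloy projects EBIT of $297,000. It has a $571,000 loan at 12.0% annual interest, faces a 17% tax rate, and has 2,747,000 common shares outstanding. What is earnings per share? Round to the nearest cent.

$0.07

Interest = $68,520.00, so EBT = $297,000 − $68,520.00 = $228,480.00.
Net income = $228,480.00 × (1 − 0.17) = $189,638.40.
EPS = $189,638.40 ÷ 2,747,000 = $0.07.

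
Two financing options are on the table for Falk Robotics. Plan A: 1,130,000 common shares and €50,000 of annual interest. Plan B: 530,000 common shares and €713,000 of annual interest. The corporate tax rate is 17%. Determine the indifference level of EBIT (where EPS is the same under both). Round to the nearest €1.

Set EPS_A = EPS_B: (EBIT − €50,000)(1 − 0.17) ÷ 1,130,000 = (EBIT − €713,000)(1 − 0.17) ÷ 530,000.
Cancelling (1 − t) and cross-multiplying: 530,000·(EBIT − 50,000) = 1,130,000·(EBIT − 713,000).
Solving, EBIT = (713,000·1,130,000 − 50,000·530,000) / (1,130,000 − 530,000) = 779,190,000,000 / 600,000 = 1,298,650.00.

€1,298,650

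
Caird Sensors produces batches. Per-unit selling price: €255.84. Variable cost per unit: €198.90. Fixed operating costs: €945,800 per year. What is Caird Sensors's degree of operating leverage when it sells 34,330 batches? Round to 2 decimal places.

Total contribution margin = 34,330 × €56.94 = €1,954,750.20.
Operating income = contribution − fixed costs = €1,954,750.20 − €945,800 = €1,008,950.20.
So DOL = total CM / EBIT = €1,954,750.20 / €1,008,950.20 = 1.9374.

1.94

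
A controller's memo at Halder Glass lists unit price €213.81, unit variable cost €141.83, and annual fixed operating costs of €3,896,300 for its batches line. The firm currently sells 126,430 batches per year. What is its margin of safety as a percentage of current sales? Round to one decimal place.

Each unit contributes €213.81 − €141.83 = €71.98. Break-even units = €3,896,300 ÷ €71.98 = 54,130.31; break-even revenue = 54,130.31 × €213.81 = €11,573,602.43.
Current sales = 126,430 × €213.81 = €27,031,998.30.
Margin of safety = (€27,031,998.30 − €11,573,602.43) ÷ €27,031,998.30 = 57.2%.

57.2%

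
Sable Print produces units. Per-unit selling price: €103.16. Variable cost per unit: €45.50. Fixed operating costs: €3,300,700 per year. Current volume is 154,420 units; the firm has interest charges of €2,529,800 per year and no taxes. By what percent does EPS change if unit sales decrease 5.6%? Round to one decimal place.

At 154,420 units, contribution = 154,420 × €57.66 = €8,903,857.20.
Operating income = contribution − fixed costs = €8,903,857.20 − €3,300,700 = €5,603,157.20.
After interest of €2,529,800.00, pre-tax earnings = €3,073,357.20.
Degree of combined leverage = contribution ÷ (EBIT − I) = €8,903,857.20 ÷ €3,073,357.20 = 2.8971.
EPS therefore changes by 2.8971 × (-5.6%) = -16.2%.

-16.2%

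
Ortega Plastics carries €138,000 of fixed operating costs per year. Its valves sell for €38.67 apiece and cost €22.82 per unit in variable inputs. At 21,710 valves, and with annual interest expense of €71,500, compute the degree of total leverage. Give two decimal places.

2.56

Total contribution margin = 21,710 × €15.85 = €344,103.50.
EBIT = €344,103.50 − €138,000 = €206,103.50. Interest = €71,500.00, so EBIT − I = €134,603.50.
DCL = contribution ÷ (EBIT − I) = €344,103.50 ÷ €134,603.50 = 2.5564.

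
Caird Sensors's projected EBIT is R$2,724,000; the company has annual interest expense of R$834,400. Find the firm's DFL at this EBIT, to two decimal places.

1.44

Interest = R$834,400.00.
DFL = EBIT ÷ (EBIT − I) = R$2,724,000 ÷ (R$2,724,000 − R$834,400.00) = R$2,724,000 ÷ R$1,889,600.00 = 1.4416.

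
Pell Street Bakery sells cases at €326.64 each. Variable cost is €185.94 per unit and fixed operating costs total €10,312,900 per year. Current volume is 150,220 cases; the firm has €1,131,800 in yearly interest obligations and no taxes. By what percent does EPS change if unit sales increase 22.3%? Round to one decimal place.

Total contribution margin = 150,220 × €140.70 = €21,135,954.00.
EBIT = €21,135,954.00 − €10,312,900 = €10,823,054.00.
Interest = €1,131,800.00, so EBIT − I = €9,691,254.00.
Degree of combined leverage = contribution ÷ (EBIT − I) = €21,135,954.00 ÷ €9,691,254.00 = 2.1809.
EPS therefore changes by 2.1809 × (+22.3%) = +48.6%.

+48.6%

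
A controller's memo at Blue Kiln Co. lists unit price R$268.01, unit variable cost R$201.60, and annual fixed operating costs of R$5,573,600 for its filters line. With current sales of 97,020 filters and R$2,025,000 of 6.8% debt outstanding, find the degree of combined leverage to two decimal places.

Contribution at this volume is 97,020 × R$66.41 = R$6,443,098.20.
Operating income = contribution − fixed costs = R$6,443,098.20 − R$5,573,600 = R$869,498.20. Interest = R$137,700.00.
DOL = R$6,443,098.20 ÷ R$869,498.20 = 7.4101; DFL = R$869,498.20 ÷ R$731,798.20 = 1.1882.
Combined leverage = 7.4101 × 1.1882 = 8.8047.

8.80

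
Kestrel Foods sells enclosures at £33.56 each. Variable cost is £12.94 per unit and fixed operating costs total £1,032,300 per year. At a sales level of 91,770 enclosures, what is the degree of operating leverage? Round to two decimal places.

2.20

Total contribution margin = 91,770 × £20.62 = £1,892,297.40.
Operating income = contribution − fixed costs = £1,892,297.40 − £1,032,300 = £859,997.40.
Degree of operating leverage = £1,892,297.40 / £859,997.40 = 2.2004.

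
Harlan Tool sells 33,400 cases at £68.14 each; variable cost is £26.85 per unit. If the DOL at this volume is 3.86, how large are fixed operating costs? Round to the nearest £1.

At 33,400 units, contribution = 33,400 × £41.29 = £1,379,086.00.
DOL = contribution / EBIT, so EBIT = £1,379,086.00 / 3.86 = £357,276.17.
Fixed costs = CM − EBIT = £1,379,086.00 − £357,276.17 = £1,021,810.

£1,021,810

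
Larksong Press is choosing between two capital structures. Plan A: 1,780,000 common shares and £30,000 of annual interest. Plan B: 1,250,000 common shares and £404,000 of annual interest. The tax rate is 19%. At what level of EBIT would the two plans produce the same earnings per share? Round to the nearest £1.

Set EPS_A = EPS_B: (EBIT − £30,000)(1 − 0.19) ÷ 1,780,000 = (EBIT − £404,000)(1 − 0.19) ÷ 1,250,000.
Cancelling (1 − t) and cross-multiplying: 1,250,000·(EBIT − 30,000) = 1,780,000·(EBIT − 404,000).
Solving, EBIT = (404,000·1,780,000 − 30,000·1,250,000) / (1,780,000 − 1,250,000) = 681,620,000,000 / 530,000 = 1,286,075.47.

£1,286,075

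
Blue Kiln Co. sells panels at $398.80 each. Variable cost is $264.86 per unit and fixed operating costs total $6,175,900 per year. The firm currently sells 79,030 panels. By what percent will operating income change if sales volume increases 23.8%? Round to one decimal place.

+57.1%

At 79,030 units, contribution = 79,030 × $133.94 = $10,585,278.20.
Subtracting fixed costs: EBIT = $10,585,278.20 − $6,175,900 = $4,409,378.20.
So DOL = total CM / EBIT = $10,585,278.20 / $4,409,378.20 = 2.4006.
Operating income changes by 2.4006 × +23.8% = +57.1%.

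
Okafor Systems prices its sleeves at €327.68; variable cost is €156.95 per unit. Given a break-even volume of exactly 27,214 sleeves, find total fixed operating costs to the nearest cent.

€4,646,246.22

Each unit contributes €327.68 − €156.95 = €170.73.
Fixed costs = break-even units × CM = 27,214 × €170.73 = €4,646,246.22.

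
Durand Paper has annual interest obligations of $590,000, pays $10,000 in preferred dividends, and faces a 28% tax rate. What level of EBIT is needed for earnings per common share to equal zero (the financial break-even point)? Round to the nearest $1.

$603,889

Preferred dividends are paid after tax, so their pre-tax equivalent is $10,000 ÷ (1 − 0.28) = $13,888.89.
Financial break-even EBIT = interest + D_p ÷ (1 − t) = $590,000 + $13,888.89 = $603,888.89.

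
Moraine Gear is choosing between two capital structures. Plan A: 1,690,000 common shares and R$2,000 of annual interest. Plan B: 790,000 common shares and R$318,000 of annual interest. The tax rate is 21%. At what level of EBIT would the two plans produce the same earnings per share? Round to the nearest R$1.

At indifference, (EBIT − 2,000)(1 − t)/1,690,000 = (EBIT − 318,000)(1 − t)/790,000.
Cancelling (1 − t) and cross-multiplying: 790,000·(EBIT − 2,000) = 1,690,000·(EBIT − 318,000).
EBIT × (1,690,000 − 790,000) = 318,000 × 1,690,000 − 2,000 × 790,000 = 535,840,000,000, so EBIT = 535,840,000,000 ÷ 900,000 = 595,377.78.

R$595,378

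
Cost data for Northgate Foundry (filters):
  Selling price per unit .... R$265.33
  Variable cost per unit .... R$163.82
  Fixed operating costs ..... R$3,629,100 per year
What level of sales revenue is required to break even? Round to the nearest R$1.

Contribution margin per unit = R$265.33 − R$163.82 = R$101.51, a CM ratio of R$101.51 ÷ R$265.33 = 0.3826.
Break-even revenue = fixed costs × price ÷ CM = R$3,629,100 × R$265.33 ÷ R$101.51 = R$9,485,855.

R$9,485,855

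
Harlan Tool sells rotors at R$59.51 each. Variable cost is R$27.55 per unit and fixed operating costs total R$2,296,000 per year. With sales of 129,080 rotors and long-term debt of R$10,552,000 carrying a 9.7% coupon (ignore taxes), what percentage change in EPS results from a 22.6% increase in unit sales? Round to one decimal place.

+115.7%

Total contribution margin = 129,080 × R$31.96 = R$4,125,396.80.
Subtracting fixed costs: EBIT = R$4,125,396.80 − R$2,296,000 = R$1,829,396.80.
Interest = R$1,023,544.00, so EBIT − I = R$805,852.80.
DCL = total CM / (EBIT − I) = R$4,125,396.80 / R$805,852.80 = 5.1193.
%ΔEPS = DCL × %ΔSales = 5.1193 × +22.6% = +115.7%.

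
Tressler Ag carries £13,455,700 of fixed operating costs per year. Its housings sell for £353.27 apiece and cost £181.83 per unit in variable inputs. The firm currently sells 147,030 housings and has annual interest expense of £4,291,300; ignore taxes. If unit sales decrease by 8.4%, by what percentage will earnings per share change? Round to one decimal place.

Contribution at this volume is 147,030 × £171.44 = £25,206,823.20.
Operating income = contribution − fixed costs = £25,206,823.20 − £13,455,700 = £11,751,123.20.
Interest = £4,291,300.00, so EBIT − I = £7,459,823.20.
DCL = total CM / (EBIT − I) = £25,206,823.20 / £7,459,823.20 = 3.3790.
%ΔEPS = DCL × %ΔSales = 3.3790 × -8.4% = -28.4%.

-28.4%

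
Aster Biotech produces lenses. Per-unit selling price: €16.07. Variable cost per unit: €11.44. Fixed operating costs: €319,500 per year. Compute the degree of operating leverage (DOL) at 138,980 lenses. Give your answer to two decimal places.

1.99

Contribution at this volume is 138,980 × €4.63 = €643,477.40.
Subtracting fixed costs: EBIT = €643,477.40 − €319,500 = €323,977.40.
DOL = contribution ÷ EBIT = €643,477.40 ÷ €323,977.40 = 1.9862.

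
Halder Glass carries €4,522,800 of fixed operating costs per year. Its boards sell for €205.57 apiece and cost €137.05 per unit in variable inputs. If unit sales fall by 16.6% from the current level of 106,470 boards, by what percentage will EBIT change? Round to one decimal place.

-43.7%

Contribution at this volume is 106,470 × €68.52 = €7,295,324.40.
Subtracting fixed costs: EBIT = €7,295,324.40 − €4,522,800 = €2,772,524.40.
DOL = contribution ÷ EBIT = €7,295,324.40 ÷ €2,772,524.40 = 2.6313.
%ΔEBIT = DOL × %ΔSales = 2.6313 × -16.6% = -43.7%.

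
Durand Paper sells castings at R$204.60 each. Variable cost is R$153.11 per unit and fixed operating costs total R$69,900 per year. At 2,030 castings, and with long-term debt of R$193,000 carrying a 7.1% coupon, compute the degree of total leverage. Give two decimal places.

Total contribution margin = 2,030 × R$51.49 = R$104,524.70.
Operating income = contribution − fixed costs = R$104,524.70 − R$69,900 = R$34,624.70. Interest = R$13,703.00, so EBIT − I = R$20,921.70.
Degree of total leverage = total CM / (EBIT − interest) = R$104,524.70 / R$20,921.70 = 4.9960.

5.00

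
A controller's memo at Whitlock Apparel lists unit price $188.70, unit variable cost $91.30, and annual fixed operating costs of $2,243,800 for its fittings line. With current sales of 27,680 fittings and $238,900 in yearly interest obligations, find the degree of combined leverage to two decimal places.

12.64

Contribution at this volume is 27,680 × $97.40 = $2,696,032.00.
Subtracting fixed costs: EBIT = $2,696,032.00 − $2,243,800 = $452,232.00. Interest = $238,900.00.
DOL = $2,696,032.00 ÷ $452,232.00 = 5.9616; DFL = $452,232.00 ÷ $213,332.00 = 2.1199.
DCL = DOL × DFL = 5.9616 × 2.1199 = 12.6380.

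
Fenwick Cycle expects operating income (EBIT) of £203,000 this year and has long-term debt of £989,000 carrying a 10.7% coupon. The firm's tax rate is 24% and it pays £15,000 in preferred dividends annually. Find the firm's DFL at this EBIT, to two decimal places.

2.62

Annual interest charges come to £105,823.00.
Preferred dividends grossed up pre-tax: £15,000 / (1 − 0.24) = £19,736.84.
DFL = EBIT ÷ [EBIT − I − D_p/(1−t)] = £203,000 ÷ [£203,000 − £105,823.00 − £19,736.84] = £203,000 ÷ £77,440.16 = 2.6214.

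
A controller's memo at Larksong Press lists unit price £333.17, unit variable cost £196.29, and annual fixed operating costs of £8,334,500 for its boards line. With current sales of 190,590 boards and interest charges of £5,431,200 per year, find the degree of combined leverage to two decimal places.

At 190,590 units, contribution = 190,590 × £136.88 = £26,087,959.20.
EBIT = £26,087,959.20 − £8,334,500 = £17,753,459.20. Interest = £5,431,200.00.
DOL = £26,087,959.20 ÷ £17,753,459.20 = 1.4695; DFL = £17,753,459.20 ÷ £12,322,259.20 = 1.4408.
DCL = DOL × DFL = 1.4695 × 1.4408 = 2.1173.

2.12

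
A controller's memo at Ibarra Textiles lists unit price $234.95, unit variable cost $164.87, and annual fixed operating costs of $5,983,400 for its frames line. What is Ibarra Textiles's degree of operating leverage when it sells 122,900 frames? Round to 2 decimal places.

Contribution at this volume is 122,900 × $70.08 = $8,612,832.00.
Subtracting fixed costs: EBIT = $8,612,832.00 − $5,983,400 = $2,629,432.00.
So DOL = total CM / EBIT = $8,612,832.00 / $2,629,432.00 = 3.2755.

3.28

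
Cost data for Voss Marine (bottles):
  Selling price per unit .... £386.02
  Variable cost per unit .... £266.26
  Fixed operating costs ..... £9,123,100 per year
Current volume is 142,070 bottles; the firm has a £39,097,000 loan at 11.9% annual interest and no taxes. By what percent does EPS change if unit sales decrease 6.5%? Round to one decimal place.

Contribution at this volume is 142,070 × £119.76 = £17,014,303.20.
Subtracting fixed costs: EBIT = £17,014,303.20 − £9,123,100 = £7,891,203.20.
After interest of £4,652,543.00, pre-tax earnings = £3,238,660.20.
Degree of combined leverage = contribution ÷ (EBIT − I) = £17,014,303.20 ÷ £3,238,660.20 = 5.2535.
EPS therefore changes by 5.2535 × (-6.5%) = -34.1%.

-34.1%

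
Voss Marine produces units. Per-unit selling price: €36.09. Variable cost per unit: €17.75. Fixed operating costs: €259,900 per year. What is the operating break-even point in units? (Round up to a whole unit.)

14,172 units

Each unit contributes €36.09 − €17.75 = €18.34.
Break-even volume = fixed costs ÷ CM per unit = €259,900 ÷ €18.34 = 14,171.21, so 14,172 units.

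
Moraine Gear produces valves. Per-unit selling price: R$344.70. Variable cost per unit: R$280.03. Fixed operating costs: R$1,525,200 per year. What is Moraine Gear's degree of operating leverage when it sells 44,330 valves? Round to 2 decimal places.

2.14

At 44,330 units, contribution = 44,330 × R$64.67 = R$2,866,821.10.
Subtracting fixed costs: EBIT = R$2,866,821.10 − R$1,525,200 = R$1,341,621.10.
Degree of operating leverage = R$2,866,821.10 / R$1,341,621.10 = 2.1368.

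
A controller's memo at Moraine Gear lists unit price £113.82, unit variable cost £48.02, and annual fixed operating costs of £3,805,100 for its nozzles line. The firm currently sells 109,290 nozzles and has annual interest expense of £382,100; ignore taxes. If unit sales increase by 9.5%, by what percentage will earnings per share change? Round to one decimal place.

+22.7%

At 109,290 units, contribution = 109,290 × £65.80 = £7,191,282.00.
EBIT = £7,191,282.00 − £3,805,100 = £3,386,182.00.
After interest of £382,100.00, pre-tax earnings = £3,004,082.00.
DCL = total CM / (EBIT − I) = £7,191,282.00 / £3,004,082.00 = 2.3938.
%ΔEPS = DCL × %ΔSales = 2.3938 × +9.5% = +22.7%.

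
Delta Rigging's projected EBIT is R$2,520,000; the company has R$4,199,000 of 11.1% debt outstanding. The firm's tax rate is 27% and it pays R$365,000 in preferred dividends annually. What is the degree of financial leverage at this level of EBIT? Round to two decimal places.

Interest = R$466,089.00.
Pre-tax preferred-dividend burden = R$365,000 ÷ (1 − 0.27) = R$500,000.00.
DFL = EBIT ÷ [EBIT − I − D_p/(1−t)] = R$2,520,000 ÷ [R$2,520,000 − R$466,089.00 − R$500,000.00] = R$2,520,000 ÷ R$1,553,911.00 = 1.6217.

1.62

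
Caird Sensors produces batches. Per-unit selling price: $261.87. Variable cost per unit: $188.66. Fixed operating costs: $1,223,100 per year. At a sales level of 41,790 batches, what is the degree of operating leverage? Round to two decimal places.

1.67

At 41,790 units, contribution = 41,790 × $73.21 = $3,059,445.90.
Operating income = contribution − fixed costs = $3,059,445.90 − $1,223,100 = $1,836,345.90.
DOL = contribution ÷ EBIT = $3,059,445.90 ÷ $1,836,345.90 = 1.6661.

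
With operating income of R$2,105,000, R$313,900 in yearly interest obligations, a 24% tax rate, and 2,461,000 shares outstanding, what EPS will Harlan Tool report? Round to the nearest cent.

R$0.55

Interest = R$313,900.00, so EBT = R$2,105,000 − R$313,900.00 = R$1,791,100.00.
Net income = R$1,791,100.00 × (1 − 0.24) = R$1,361,236.00.
Per share: R$1,361,236.00 / 2,461,000 shares = R$0.55.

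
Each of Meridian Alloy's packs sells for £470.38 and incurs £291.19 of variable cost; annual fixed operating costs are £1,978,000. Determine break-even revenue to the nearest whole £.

CM per unit = £470.38 − £291.19 = £179.19; CM ratio = £179.19 / £470.38 = 0.3809.
Break-even revenue = fixed costs × price ÷ CM = £1,978,000 × £470.38 ÷ £179.19 = £5,192,319.

£5,192,319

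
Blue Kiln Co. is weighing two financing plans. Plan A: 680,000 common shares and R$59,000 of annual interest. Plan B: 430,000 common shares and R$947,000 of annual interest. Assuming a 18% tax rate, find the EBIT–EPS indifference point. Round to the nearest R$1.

R$2,474,360

Set EPS_A = EPS_B: (EBIT − R$59,000)(1 − 0.18) ÷ 680,000 = (EBIT − R$947,000)(1 − 0.18) ÷ 430,000.
The (1 − t) factor cancels: (EBIT − 59,000) × 430,000 = (EBIT − 947,000) × 680,000.
Solving, EBIT = (947,000·680,000 − 59,000·430,000) / (680,000 − 430,000) = 618,590,000,000 / 250,000 = 2,474,360.00.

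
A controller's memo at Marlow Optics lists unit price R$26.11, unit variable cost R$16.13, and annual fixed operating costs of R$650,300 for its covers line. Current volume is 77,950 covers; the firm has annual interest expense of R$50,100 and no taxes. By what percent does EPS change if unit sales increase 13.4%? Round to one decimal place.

At 77,950 units, contribution = 77,950 × R$9.98 = R$777,941.00.
Subtracting fixed costs: EBIT = R$777,941.00 − R$650,300 = R$127,641.00.
Interest = R$50,100.00, so EBIT − I = R$77,541.00.
DCL = total CM / (EBIT − I) = R$777,941.00 / R$77,541.00 = 10.0326.
%ΔEPS = DCL × %ΔSales = 10.0326 × +13.4% = +134.4%.

+134.4%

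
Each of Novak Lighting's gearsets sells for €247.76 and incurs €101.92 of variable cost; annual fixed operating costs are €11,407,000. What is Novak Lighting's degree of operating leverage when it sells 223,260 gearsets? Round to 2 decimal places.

Total contribution margin = 223,260 × €145.84 = €32,560,238.40.
Operating income = contribution − fixed costs = €32,560,238.40 − €11,407,000 = €21,153,238.40.
DOL = contribution ÷ EBIT = €32,560,238.40 ÷ €21,153,238.40 = 1.5393.

1.54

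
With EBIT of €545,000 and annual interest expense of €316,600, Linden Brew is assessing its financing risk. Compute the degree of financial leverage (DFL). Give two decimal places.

2.39

Annual interest charges come to €316,600.00.
Degree of financial leverage = EBIT / (EBIT − interest) = €545,000 / €228,400.00 = 2.3862.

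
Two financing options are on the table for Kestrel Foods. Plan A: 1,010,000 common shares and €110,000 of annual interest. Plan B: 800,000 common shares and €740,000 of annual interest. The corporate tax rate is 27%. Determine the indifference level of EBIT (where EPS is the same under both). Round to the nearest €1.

€3,140,000

At indifference, (EBIT − 110,000)(1 − t)/1,010,000 = (EBIT − 740,000)(1 − t)/800,000.
The (1 − t) factor cancels: (EBIT − 110,000) × 800,000 = (EBIT − 740,000) × 1,010,000.
EBIT × (1,010,000 − 800,000) = 740,000 × 1,010,000 − 110,000 × 800,000 = 659,400,000,000, so EBIT = 659,400,000,000 ÷ 210,000 = 3,140,000.00.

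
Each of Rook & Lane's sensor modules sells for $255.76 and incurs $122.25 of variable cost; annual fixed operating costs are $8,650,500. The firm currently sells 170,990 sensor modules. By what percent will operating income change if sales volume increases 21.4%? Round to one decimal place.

+34.5%

Contribution at this volume is 170,990 × $133.51 = $22,828,874.90.
EBIT = $22,828,874.90 − $8,650,500 = $14,178,374.90.
DOL = contribution ÷ EBIT = $22,828,874.90 ÷ $14,178,374.90 = 1.6101.
Operating income changes by 1.6101 × +21.4% = +34.5%.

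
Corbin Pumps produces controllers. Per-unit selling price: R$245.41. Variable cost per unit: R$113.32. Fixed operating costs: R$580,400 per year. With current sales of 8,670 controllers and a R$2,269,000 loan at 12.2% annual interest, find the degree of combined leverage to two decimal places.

3.98

At 8,670 units, contribution = 8,670 × R$132.09 = R$1,145,220.30.
Subtracting fixed costs: EBIT = R$1,145,220.30 − R$580,400 = R$564,820.30. Interest = R$276,818.00, so EBIT − I = R$288,002.30.
Degree of total leverage = total CM / (EBIT − interest) = R$1,145,220.30 / R$288,002.30 = 3.9764.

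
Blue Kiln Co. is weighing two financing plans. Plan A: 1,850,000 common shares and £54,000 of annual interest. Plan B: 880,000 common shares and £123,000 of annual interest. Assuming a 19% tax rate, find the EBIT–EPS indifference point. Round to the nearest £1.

Set EPS_A = EPS_B: (EBIT − £54,000)(1 − 0.19) ÷ 1,850,000 = (EBIT − £123,000)(1 − 0.19) ÷ 880,000.
The (1 − t) factor cancels: (EBIT − 54,000) × 880,000 = (EBIT − 123,000) × 1,850,000.
EBIT × (1,850,000 − 880,000) = 123,000 × 1,850,000 − 54,000 × 880,000 = 180,030,000,000, so EBIT = 180,030,000,000 ÷ 970,000 = 185,597.94.

£185,598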